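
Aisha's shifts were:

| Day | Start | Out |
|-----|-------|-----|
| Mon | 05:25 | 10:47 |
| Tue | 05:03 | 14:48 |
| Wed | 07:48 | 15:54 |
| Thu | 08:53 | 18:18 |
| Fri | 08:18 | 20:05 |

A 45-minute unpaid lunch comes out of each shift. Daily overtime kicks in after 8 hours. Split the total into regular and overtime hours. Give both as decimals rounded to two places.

Regular 35.97 hours, overtime 4.70 hours

Mon: 05:25–10:47 = 5 h 22 min; less 45 min break → 4 h 37 min
Tue: 05:03–14:48 = 9 h 45 min; less 45 min break → 9 h 0 min
Wed: 07:48–15:54 = 8 h 6 min; less 45 min break → 7 h 21 min
Thu: 08:53–18:18 = 9 h 25 min; less 45 min break → 8 h 40 min
Fri: 08:18–20:05 = 11 h 47 min; less 45 min break → 11 h 2 min
Mon reg 4 h 37 min / OT 0 h 0 min; Tue reg 8 h 0 min / OT 1 h 0 min; Wed reg 7 h 21 min / OT 0 h 0 min; Thu reg 8 h 0 min / OT 0 h 40 min; Fri reg 8 h 0 min / OT 3 h 2 min.
Totals: regular 35 h 58 min, overtime 4 h 42 min.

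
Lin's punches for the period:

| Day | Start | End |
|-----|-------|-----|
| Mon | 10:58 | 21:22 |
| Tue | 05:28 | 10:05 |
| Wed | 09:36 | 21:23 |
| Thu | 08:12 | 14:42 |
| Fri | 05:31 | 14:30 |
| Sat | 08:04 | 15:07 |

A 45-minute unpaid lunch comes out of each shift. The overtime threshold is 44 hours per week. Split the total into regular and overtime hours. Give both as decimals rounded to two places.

Regular 44.00 hours, overtime 0.83 hours

Mon: 10:58–21:22 = 10 h 24 min; less 45 min break → 9 h 39 min
Tue: 05:28–10:05 = 4 h 37 min; less 45 min break → 3 h 52 min
Wed: 09:36–21:23 = 11 h 47 min; less 45 min break → 11 h 2 min
Thu: 08:12–14:42 = 6 h 30 min; less 45 min break → 5 h 45 min
Fri: 05:31–14:30 = 8 h 59 min; less 45 min break → 8 h 14 min
Sat: 08:04–15:07 = 7 h 3 min; less 45 min break → 6 h 18 min
Total worked: 44 h 50 min = 44.83 h.
Threshold 44 h → overtime 0 h 50 min, regular 44 h 0 min.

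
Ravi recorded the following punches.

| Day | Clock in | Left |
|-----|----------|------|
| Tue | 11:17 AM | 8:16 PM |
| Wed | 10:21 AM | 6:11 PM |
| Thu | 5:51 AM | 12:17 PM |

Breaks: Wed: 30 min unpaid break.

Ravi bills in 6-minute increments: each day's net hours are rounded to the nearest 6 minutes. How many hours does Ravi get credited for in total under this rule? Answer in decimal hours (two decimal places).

22.70 hours

Tue: 11:17 AM–8:16 PM = 8 h 59 min → rounds to 9 h 0 min
Wed: 10:21 AM–6:11 PM = 7 h 50 min − 30 min = 7 h 20 min → rounds to 7 h 18 min
Thu: 5:51 AM–12:17 PM = 6 h 26 min → rounds to 6 h 24 min
Total credited: 22 h 42 min.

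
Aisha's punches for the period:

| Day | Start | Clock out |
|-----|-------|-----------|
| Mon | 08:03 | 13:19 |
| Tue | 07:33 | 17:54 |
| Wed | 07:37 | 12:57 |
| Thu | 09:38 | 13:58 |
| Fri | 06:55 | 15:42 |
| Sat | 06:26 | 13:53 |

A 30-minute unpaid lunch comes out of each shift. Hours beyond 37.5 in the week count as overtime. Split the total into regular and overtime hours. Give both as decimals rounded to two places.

Regular 37.50 hours, overtime 1.02 hours

Mon: 08:03–13:19 = 5 h 16 min; less 30 min break → 4 h 46 min
Tue: 07:33–17:54 = 10 h 21 min; less 30 min break → 9 h 51 min
Wed: 07:37–12:57 = 5 h 20 min; less 30 min break → 4 h 50 min
Thu: 09:38–13:58 = 4 h 20 min; less 30 min break → 3 h 50 min
Fri: 06:55–15:42 = 8 h 47 min; less 30 min break → 8 h 17 min
Sat: 06:26–13:53 = 7 h 27 min; less 30 min break → 6 h 57 min
Total worked: 38 h 31 min = 38.52 h.
Threshold 37.5 h → overtime 1 h 1 min, regular 37 h 30 min.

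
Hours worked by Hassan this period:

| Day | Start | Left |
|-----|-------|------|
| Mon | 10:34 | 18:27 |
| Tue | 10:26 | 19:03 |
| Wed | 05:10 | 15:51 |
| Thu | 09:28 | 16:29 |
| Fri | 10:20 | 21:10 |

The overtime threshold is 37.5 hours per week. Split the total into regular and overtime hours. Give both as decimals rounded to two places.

Regular 37.50 hours, overtime 7.53 hours

Mon: 10:34–18:27 = 7 h 53 min
Tue: 10:26–19:03 = 8 h 37 min
Wed: 05:10–15:51 = 10 h 41 min
Thu: 09:28–16:29 = 7 h 1 min
Fri: 10:20–21:10 = 10 h 50 min
Total worked: 45 h 2 min = 45.03 h.
Threshold 37.5 h → overtime 7 h 32 min, regular 37 h 30 min.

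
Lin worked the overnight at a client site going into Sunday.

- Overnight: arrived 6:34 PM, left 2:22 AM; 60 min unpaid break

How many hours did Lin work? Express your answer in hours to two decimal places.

Overnight: 6:34 PM → midnight = 5 h 26 min; midnight → 2:22 AM = 2 h 22 min; span 7 h 48 min; less 60 min break → 6 h 48 min

6.80 hours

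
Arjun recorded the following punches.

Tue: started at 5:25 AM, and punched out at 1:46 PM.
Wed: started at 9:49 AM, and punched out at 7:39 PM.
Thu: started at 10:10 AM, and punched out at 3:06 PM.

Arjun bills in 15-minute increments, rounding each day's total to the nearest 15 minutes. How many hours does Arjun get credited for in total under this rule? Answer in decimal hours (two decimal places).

Tue: 5:25 AM–1:46 PM = 8 h 21 min → rounds to 8 h 15 min
Wed: 9:49 AM–7:39 PM = 9 h 50 min → rounds to 9 h 45 min
Thu: 10:10 AM–3:06 PM = 4 h 56 min → rounds to 5 h 0 min
Total credited: 23 h 0 min.

23.00 hours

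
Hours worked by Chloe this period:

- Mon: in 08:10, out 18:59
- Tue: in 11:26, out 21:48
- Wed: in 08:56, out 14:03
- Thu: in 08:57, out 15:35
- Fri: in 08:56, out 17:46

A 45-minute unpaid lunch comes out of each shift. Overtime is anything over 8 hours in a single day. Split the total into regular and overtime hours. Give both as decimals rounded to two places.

Regular 34.25 hours, overtime 3.77 hours

Mon: 08:10–18:59 = 10 h 49 min; less 45 min break → 10 h 4 min
Tue: 11:26–21:48 = 10 h 22 min; less 45 min break → 9 h 37 min
Wed: 08:56–14:03 = 5 h 7 min; less 45 min break → 4 h 22 min
Thu: 08:57–15:35 = 6 h 38 min; less 45 min break → 5 h 53 min
Fri: 08:56–17:46 = 8 h 50 min; less 45 min break → 8 h 5 min
Mon reg 8 h 0 min / OT 2 h 4 min; Tue reg 8 h 0 min / OT 1 h 37 min; Wed reg 4 h 22 min / OT 0 h 0 min; Thu reg 5 h 53 min / OT 0 h 0 min; Fri reg 8 h 0 min / OT 0 h 5 min.
Totals: regular 34 h 15 min, overtime 3 h 46 min.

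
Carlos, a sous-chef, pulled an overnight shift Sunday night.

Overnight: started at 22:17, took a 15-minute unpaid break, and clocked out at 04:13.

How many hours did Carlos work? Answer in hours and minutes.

Overnight: 22:17 → midnight = 1 h 43 min; midnight → 04:13 = 4 h 13 min; span 5 h 56 min; less 15 min break → 5 h 41 min

5 h 41 min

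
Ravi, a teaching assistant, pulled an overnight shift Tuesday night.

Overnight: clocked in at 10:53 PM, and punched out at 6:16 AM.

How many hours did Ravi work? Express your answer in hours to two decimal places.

Overnight: 10:53 PM → midnight = 1 h 7 min; midnight → 6:16 AM = 6 h 16 min; span 7 h 23 min

7.38 hours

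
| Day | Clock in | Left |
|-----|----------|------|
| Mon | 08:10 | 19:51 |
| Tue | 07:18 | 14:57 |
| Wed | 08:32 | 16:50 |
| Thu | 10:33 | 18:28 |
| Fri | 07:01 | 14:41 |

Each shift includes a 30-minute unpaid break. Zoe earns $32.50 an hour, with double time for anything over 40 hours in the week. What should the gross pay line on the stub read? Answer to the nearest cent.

Mon: 08:10–19:51 = 11 h 41 min; less 30 min break → 11 h 11 min
Tue: 07:18–14:57 = 7 h 39 min; less 30 min break → 7 h 9 min
Wed: 08:32–16:50 = 8 h 18 min; less 30 min break → 7 h 48 min
Thu: 10:33–18:28 = 7 h 55 min; less 30 min break → 7 h 25 min
Fri: 07:01–14:41 = 7 h 40 min; less 30 min break → 7 h 10 min
Total worked: 40 h 43 min = 2443 min.
Regular 40 h 0 min = 2400 min at $32.50/h; overtime 0 h 43 min = 43 min at $65.00/h.
Pay = (2400 × $32.50 + 43 × $65.00) ÷ 60 = $1346.58.

$1346.58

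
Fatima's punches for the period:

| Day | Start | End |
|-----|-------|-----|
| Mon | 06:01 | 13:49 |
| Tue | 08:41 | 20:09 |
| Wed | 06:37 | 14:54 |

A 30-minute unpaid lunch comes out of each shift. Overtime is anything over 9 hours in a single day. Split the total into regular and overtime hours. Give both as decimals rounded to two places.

Regular 24.08 hours, overtime 1.97 hours

Mon: 06:01–13:49 = 7 h 48 min; less 30 min break → 7 h 18 min
Tue: 08:41–20:09 = 11 h 28 min; less 30 min break → 10 h 58 min
Wed: 06:37–14:54 = 8 h 17 min; less 30 min break → 7 h 47 min
Mon reg 7 h 18 min / OT 0 h 0 min; Tue reg 9 h 0 min / OT 1 h 58 min; Wed reg 7 h 47 min / OT 0 h 0 min.
Totals: regular 24 h 5 min, overtime 1 h 58 min.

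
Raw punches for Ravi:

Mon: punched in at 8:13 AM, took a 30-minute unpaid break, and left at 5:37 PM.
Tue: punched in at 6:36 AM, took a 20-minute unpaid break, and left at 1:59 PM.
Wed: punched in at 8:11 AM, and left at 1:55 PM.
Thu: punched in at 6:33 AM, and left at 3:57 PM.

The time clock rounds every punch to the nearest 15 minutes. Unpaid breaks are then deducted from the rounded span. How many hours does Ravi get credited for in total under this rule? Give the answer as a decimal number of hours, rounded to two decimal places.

Mon: in 8:13 AM→8:15 AM, out 5:37 PM→5:30 PM; 9 h 15 min − 30 min = 8 h 45 min
Tue: in 6:36 AM→6:30 AM, out 1:59 PM→2:00 PM; 7 h 30 min − 20 min = 7 h 10 min
Wed: in 8:11 AM→8:15 AM, out 1:55 PM→2:00 PM; 5 h 45 min
Thu: in 6:33 AM→6:30 AM, out 3:57 PM→4:00 PM; 9 h 30 min
Total credited: 31 h 10 min.

31.17 hours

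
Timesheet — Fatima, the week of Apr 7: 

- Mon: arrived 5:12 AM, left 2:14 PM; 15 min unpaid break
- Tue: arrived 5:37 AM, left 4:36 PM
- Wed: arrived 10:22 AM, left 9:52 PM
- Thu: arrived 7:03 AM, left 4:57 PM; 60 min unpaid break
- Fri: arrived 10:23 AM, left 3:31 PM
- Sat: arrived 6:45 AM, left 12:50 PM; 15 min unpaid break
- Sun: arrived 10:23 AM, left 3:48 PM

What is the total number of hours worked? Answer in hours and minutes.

56 h 33 min

Mon: 5:12 AM–2:14 PM = 9 h 2 min; less 15 min break → 8 h 47 min
Tue: 5:37 AM–4:36 PM = 10 h 59 min
Wed: 10:22 AM–9:52 PM = 11 h 30 min
Thu: 7:03 AM–4:57 PM = 9 h 54 min; less 60 min break → 8 h 54 min
Fri: 10:23 AM–3:31 PM = 5 h 8 min
Sat: 6:45 AM–12:50 PM = 6 h 5 min; less 15 min break → 5 h 50 min
Sun: 10:23 AM–3:48 PM = 5 h 25 min
Total: 8 h 47 min + 10 h 59 min + 11 h 30 min + 8 h 54 min + 5 h 8 min + 5 h 50 min + 5 h 25 min = 56 h 33 min.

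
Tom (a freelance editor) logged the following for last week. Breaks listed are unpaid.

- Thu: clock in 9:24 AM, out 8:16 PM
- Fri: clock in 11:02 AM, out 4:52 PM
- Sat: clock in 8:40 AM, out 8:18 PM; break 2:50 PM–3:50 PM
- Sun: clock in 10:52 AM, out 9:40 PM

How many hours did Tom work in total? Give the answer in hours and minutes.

Thu: 9:24 AM–8:16 PM = 10 h 52 min
Fri: 11:02 AM–4:52 PM = 5 h 50 min
Sat: 8:40 AM–8:18 PM = 11 h 38 min; less 60 min break → 10 h 38 min
Sun: 10:52 AM–9:40 PM = 10 h 48 min
Total: 10 h 52 min + 5 h 50 min + 10 h 38 min + 10 h 48 min = 38 h 8 min.

38 h 8 min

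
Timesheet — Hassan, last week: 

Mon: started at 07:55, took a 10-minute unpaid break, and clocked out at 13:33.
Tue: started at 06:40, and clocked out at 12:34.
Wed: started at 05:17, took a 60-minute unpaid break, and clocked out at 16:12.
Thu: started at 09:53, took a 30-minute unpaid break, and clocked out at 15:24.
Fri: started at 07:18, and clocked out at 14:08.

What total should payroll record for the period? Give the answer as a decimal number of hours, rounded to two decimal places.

33.13 hours

Mon: 07:55–13:33 = 5 h 38 min; less 10 min break → 5 h 28 min
Tue: 06:40–12:34 = 5 h 54 min
Wed: 05:17–16:12 = 10 h 55 min; less 60 min break → 9 h 55 min
Thu: 09:53–15:24 = 5 h 31 min; less 30 min break → 5 h 1 min
Fri: 07:18–14:08 = 6 h 50 min
Total: 5 h 28 min + 5 h 54 min + 9 h 55 min + 5 h 1 min + 6 h 50 min = 33 h 8 min.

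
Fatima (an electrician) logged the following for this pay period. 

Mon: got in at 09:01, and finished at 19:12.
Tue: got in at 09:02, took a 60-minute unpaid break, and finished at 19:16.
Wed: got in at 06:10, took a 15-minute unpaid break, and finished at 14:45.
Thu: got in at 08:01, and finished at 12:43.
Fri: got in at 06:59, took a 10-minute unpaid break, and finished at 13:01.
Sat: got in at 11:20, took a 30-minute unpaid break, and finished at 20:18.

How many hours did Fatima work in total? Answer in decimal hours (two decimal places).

Mon: 09:01–19:12 = 10 h 11 min
Tue: 09:02–19:16 = 10 h 14 min; less 60 min break → 9 h 14 min
Wed: 06:10–14:45 = 8 h 35 min; less 15 min break → 8 h 20 min
Thu: 08:01–12:43 = 4 h 42 min
Fri: 06:59–13:01 = 6 h 2 min; less 10 min break → 5 h 52 min
Sat: 11:20–20:18 = 8 h 58 min; less 30 min break → 8 h 28 min
Total: 10 h 11 min + 9 h 14 min + 8 h 20 min + 4 h 42 min + 5 h 52 min + 8 h 28 min = 46 h 47 min.

46.78 hours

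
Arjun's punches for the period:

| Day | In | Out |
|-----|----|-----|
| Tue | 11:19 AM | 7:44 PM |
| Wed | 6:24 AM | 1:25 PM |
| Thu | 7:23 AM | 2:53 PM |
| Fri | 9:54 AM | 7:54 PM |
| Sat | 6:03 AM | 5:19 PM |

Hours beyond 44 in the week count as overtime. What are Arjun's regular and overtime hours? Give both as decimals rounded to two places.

Regular 44.00 hours, overtime 0.20 hours

Tue: 11:19 AM–7:44 PM = 8 h 25 min
Wed: 6:24 AM–1:25 PM = 7 h 1 min
Thu: 7:23 AM–2:53 PM = 7 h 30 min
Fri: 9:54 AM–7:54 PM = 10 h 0 min
Sat: 6:03 AM–5:19 PM = 11 h 16 min
Total worked: 44 h 12 min = 44.20 h.
Threshold 44 h → overtime 0 h 12 min, regular 44 h 0 min.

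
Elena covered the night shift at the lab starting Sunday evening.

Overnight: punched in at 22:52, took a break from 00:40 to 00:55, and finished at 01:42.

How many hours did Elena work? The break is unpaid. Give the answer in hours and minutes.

Overnight: 22:52 → midnight = 1 h 8 min; midnight → 01:42 = 1 h 42 min; span 2 h 50 min; less 15 min break → 2 h 35 min

2 h 35 min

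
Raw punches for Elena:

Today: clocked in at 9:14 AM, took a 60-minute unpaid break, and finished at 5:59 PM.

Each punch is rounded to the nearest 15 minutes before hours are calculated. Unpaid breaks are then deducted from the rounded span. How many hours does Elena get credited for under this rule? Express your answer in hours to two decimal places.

Today: in 9:14 AM→9:15 AM, out 5:59 PM→6:00 PM; 8 h 45 min − 60 min = 7 h 45 min

7.75 hours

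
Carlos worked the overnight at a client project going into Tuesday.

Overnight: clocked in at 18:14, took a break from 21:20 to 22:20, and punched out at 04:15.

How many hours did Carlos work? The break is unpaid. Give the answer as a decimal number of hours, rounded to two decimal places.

9.02 hours

Overnight: 18:14 → midnight = 5 h 46 min; midnight → 04:15 = 4 h 15 min; span 10 h 1 min; less 60 min break → 9 h 1 min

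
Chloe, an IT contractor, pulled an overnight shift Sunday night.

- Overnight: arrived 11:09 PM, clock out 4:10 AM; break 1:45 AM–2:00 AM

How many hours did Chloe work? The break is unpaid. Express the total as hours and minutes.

4 h 46 min

Overnight: 11:09 PM → midnight = 0 h 51 min; midnight → 4:10 AM = 4 h 10 min; span 5 h 1 min; less 15 min break → 4 h 46 min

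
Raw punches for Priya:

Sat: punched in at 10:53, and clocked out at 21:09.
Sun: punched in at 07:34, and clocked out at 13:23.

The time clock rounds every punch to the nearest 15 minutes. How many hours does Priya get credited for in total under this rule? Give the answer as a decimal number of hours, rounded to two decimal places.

Sat: in 10:53→11:00, out 21:09→21:15; 10 h 15 min
Sun: in 07:34→07:30, out 13:23→13:30; 6 h 0 min
Total credited: 16 h 15 min.

16.25 hours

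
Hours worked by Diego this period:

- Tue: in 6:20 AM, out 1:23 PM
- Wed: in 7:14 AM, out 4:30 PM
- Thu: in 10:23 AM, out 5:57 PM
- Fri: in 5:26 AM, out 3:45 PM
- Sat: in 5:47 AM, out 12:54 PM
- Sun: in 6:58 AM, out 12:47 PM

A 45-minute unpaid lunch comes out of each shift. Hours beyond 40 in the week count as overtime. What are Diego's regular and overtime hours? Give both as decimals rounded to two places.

Tue: 6:20 AM–1:23 PM = 7 h 3 min; less 45 min break → 6 h 18 min
Wed: 7:14 AM–4:30 PM = 9 h 16 min; less 45 min break → 8 h 31 min
Thu: 10:23 AM–5:57 PM = 7 h 34 min; less 45 min break → 6 h 49 min
Fri: 5:26 AM–3:45 PM = 10 h 19 min; less 45 min break → 9 h 34 min
Sat: 5:47 AM–12:54 PM = 7 h 7 min; less 45 min break → 6 h 22 min
Sun: 6:58 AM–12:47 PM = 5 h 49 min; less 45 min break → 5 h 4 min
Total worked: 42 h 38 min = 42.63 h.
Threshold 40 h → overtime 2 h 38 min, regular 40 h 0 min.

Regular 40.00 hours, overtime 2.63 hours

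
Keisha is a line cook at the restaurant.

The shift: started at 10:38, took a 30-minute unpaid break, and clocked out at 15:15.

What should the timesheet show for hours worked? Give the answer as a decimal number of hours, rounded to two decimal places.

The shift: 10:38–15:15 = 4 h 37 min; less 30 min break → 4 h 7 min

4.12 hours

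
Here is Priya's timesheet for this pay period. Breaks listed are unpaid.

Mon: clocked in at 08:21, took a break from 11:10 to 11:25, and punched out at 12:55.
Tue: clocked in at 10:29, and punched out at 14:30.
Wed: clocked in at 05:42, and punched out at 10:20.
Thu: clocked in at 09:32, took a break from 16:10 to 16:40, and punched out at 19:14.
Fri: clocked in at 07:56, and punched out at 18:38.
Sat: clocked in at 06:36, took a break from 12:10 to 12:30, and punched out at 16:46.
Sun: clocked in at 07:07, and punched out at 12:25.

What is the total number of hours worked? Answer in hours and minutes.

Mon: 08:21–12:55 = 4 h 34 min; less 15 min break → 4 h 19 min
Tue: 10:29–14:30 = 4 h 1 min
Wed: 05:42–10:20 = 4 h 38 min
Thu: 09:32–19:14 = 9 h 42 min; less 30 min break → 9 h 12 min
Fri: 07:56–18:38 = 10 h 42 min
Sat: 06:36–16:46 = 10 h 10 min; less 20 min break → 9 h 50 min
Sun: 07:07–12:25 = 5 h 18 min
Total: 4 h 19 min + 4 h 1 min + 4 h 38 min + 9 h 12 min + 10 h 42 min + 9 h 50 min + 5 h 18 min = 48 h 0 min.

48 h 0 min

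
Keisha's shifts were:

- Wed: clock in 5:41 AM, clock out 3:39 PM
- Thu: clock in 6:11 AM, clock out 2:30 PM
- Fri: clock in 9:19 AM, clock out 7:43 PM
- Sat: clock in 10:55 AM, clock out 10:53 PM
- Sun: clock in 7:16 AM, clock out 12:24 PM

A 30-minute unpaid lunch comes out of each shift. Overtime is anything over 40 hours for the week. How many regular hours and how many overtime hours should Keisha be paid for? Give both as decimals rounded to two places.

Regular 40.00 hours, overtime 3.28 hours

Wed: 5:41 AM–3:39 PM = 9 h 58 min; less 30 min break → 9 h 28 min
Thu: 6:11 AM–2:30 PM = 8 h 19 min; less 30 min break → 7 h 49 min
Fri: 9:19 AM–7:43 PM = 10 h 24 min; less 30 min break → 9 h 54 min
Sat: 10:55 AM–10:53 PM = 11 h 58 min; less 30 min break → 11 h 28 min
Sun: 7:16 AM–12:24 PM = 5 h 8 min; less 30 min break → 4 h 38 min
Total worked: 43 h 17 min = 43.28 h.
Threshold 40 h → overtime 3 h 17 min, regular 40 h 0 min.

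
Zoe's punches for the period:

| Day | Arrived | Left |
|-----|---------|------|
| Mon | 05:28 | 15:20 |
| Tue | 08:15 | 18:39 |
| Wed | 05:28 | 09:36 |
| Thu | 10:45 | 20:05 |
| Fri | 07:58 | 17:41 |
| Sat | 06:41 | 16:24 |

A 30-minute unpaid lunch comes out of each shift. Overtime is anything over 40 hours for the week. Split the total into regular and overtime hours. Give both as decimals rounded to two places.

Regular 40.00 hours, overtime 10.17 hours

Mon: 05:28–15:20 = 9 h 52 min; less 30 min break → 9 h 22 min
Tue: 08:15–18:39 = 10 h 24 min; less 30 min break → 9 h 54 min
Wed: 05:28–09:36 = 4 h 8 min; less 30 min break → 3 h 38 min
Thu: 10:45–20:05 = 9 h 20 min; less 30 min break → 8 h 50 min
Fri: 07:58–17:41 = 9 h 43 min; less 30 min break → 9 h 13 min
Sat: 06:41–16:24 = 9 h 43 min; less 30 min break → 9 h 13 min
Total worked: 50 h 10 min = 50.17 h.
Threshold 40 h → overtime 10 h 10 min, regular 40 h 0 min.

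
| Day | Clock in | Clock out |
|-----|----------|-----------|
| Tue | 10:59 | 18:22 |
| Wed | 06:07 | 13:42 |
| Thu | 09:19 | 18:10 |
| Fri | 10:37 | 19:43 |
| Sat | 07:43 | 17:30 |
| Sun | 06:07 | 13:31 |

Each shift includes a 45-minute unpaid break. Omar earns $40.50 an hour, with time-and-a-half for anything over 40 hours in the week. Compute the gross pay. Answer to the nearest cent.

Tue: 10:59–18:22 = 7 h 23 min; less 45 min break → 6 h 38 min
Wed: 06:07–13:42 = 7 h 35 min; less 45 min break → 6 h 50 min
Thu: 09:19–18:10 = 8 h 51 min; less 45 min break → 8 h 6 min
Fri: 10:37–19:43 = 9 h 6 min; less 45 min break → 8 h 21 min
Sat: 07:43–17:30 = 9 h 47 min; less 45 min break → 9 h 2 min
Sun: 06:07–13:31 = 7 h 24 min; less 45 min break → 6 h 39 min
Total worked: 45 h 36 min = 2736 min.
Regular 40 h 0 min = 2400 min at $40.50/h; overtime 5 h 36 min = 336 min at $60.75/h.
Pay = (2400 × $40.50 + 336 × $60.75) ÷ 60 = $1960.20.

$1960.20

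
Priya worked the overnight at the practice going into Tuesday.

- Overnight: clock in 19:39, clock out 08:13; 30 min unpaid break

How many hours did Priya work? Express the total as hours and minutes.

12 h 4 min

Overnight: 19:39 → midnight = 4 h 21 min; midnight → 08:13 = 8 h 13 min; span 12 h 34 min; less 30 min break → 12 h 4 min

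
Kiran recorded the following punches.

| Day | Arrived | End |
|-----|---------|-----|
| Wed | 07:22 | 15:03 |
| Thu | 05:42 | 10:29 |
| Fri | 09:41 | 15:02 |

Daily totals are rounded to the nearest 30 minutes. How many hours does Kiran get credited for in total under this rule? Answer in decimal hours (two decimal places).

18.00 hours

Wed: 07:22–15:03 = 7 h 41 min → rounds to 7 h 30 min
Thu: 05:42–10:29 = 4 h 47 min → rounds to 5 h 0 min
Fri: 09:41–15:02 = 5 h 21 min → rounds to 5 h 30 min
Total credited: 18 h 0 min.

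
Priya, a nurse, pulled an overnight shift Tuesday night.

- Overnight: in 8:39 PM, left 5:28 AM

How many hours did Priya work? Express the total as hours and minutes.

Overnight: 8:39 PM → midnight = 3 h 21 min; midnight → 5:28 AM = 5 h 28 min; span 8 h 49 min

8 h 49 min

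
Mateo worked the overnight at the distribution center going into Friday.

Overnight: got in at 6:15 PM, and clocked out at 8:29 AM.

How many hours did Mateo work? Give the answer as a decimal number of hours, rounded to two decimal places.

14.23 hours

Overnight: 6:15 PM → midnight = 5 h 45 min; midnight → 8:29 AM = 8 h 29 min; span 14 h 14 min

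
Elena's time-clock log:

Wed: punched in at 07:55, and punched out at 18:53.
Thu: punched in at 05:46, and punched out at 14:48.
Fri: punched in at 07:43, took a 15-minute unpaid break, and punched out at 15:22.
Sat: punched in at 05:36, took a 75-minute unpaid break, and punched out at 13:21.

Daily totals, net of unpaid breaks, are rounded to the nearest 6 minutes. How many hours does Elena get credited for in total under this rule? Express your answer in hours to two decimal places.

Wed: 07:55–18:53 = 10 h 58 min → rounds to 11 h 0 min
Thu: 05:46–14:48 = 9 h 2 min → rounds to 9 h 0 min
Fri: 07:43–15:22 = 7 h 39 min − 15 min = 7 h 24 min → rounds to 7 h 24 min
Sat: 05:36–13:21 = 7 h 45 min − 75 min = 6 h 30 min → rounds to 6 h 30 min
Total credited: 33 h 54 min.

33.90 hours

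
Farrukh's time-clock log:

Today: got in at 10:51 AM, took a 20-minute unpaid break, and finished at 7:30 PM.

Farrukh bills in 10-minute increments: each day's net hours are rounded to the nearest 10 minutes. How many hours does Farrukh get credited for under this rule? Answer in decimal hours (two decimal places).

8.33 hours

Today: 10:51 AM–7:30 PM = 8 h 39 min − 20 min = 8 h 19 min → rounds to 8 h 20 min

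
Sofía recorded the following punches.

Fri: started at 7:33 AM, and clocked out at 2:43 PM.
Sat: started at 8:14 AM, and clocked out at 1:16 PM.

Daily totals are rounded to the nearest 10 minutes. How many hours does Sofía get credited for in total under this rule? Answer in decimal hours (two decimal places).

12.17 hours

Fri: 7:33 AM–2:43 PM = 7 h 10 min → rounds to 7 h 10 min
Sat: 8:14 AM–1:16 PM = 5 h 2 min → rounds to 5 h 0 min
Total credited: 12 h 10 min.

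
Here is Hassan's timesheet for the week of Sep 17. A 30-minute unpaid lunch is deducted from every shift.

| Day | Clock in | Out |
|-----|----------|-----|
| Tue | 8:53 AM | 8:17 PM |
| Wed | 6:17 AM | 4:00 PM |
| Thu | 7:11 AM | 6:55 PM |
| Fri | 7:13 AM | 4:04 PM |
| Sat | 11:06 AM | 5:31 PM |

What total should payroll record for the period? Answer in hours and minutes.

Tue: 8:53 AM–8:17 PM = 11 h 24 min; less 30 min break → 10 h 54 min
Wed: 6:17 AM–4:00 PM = 9 h 43 min; less 30 min break → 9 h 13 min
Thu: 7:11 AM–6:55 PM = 11 h 44 min; less 30 min break → 11 h 14 min
Fri: 7:13 AM–4:04 PM = 8 h 51 min; less 30 min break → 8 h 21 min
Sat: 11:06 AM–5:31 PM = 6 h 25 min; less 30 min break → 5 h 55 min
Total: 10 h 54 min + 9 h 13 min + 11 h 14 min + 8 h 21 min + 5 h 55 min = 45 h 37 min.

45 h 37 min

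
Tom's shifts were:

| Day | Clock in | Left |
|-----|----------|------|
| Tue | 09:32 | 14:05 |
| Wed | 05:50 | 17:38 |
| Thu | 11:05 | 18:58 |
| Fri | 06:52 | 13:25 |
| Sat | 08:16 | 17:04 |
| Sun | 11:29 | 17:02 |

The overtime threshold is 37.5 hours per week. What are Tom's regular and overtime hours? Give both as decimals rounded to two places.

Regular 37.50 hours, overtime 7.63 hours

Tue: 09:32–14:05 = 4 h 33 min
Wed: 05:50–17:38 = 11 h 48 min
Thu: 11:05–18:58 = 7 h 53 min
Fri: 06:52–13:25 = 6 h 33 min
Sat: 08:16–17:04 = 8 h 48 min
Sun: 11:29–17:02 = 5 h 33 min
Total worked: 45 h 8 min = 45.13 h.
Threshold 37.5 h → overtime 7 h 38 min, regular 37 h 30 min.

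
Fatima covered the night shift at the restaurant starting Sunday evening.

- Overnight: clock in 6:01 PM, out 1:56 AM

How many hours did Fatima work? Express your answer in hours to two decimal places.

Overnight: 6:01 PM → midnight = 5 h 59 min; midnight → 1:56 AM = 1 h 56 min; span 7 h 55 min

7.92 hours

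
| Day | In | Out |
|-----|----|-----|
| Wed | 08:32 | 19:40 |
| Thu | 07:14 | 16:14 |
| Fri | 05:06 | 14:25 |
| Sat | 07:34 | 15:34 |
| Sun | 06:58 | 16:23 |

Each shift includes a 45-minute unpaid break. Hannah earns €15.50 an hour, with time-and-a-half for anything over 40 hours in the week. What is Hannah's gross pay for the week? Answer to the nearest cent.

€692.46

Wed: 08:32–19:40 = 11 h 8 min; less 45 min break → 10 h 23 min
Thu: 07:14–16:14 = 9 h 0 min; less 45 min break → 8 h 15 min
Fri: 05:06–14:25 = 9 h 19 min; less 45 min break → 8 h 34 min
Sat: 07:34–15:34 = 8 h 0 min; less 45 min break → 7 h 15 min
Sun: 06:58–16:23 = 9 h 25 min; less 45 min break → 8 h 40 min
Total worked: 43 h 7 min = 2587 min.
Regular 40 h 0 min = 2400 min at €15.50/h; overtime 3 h 7 min = 187 min at €23.25/h.
Pay = (2400 × €15.50 + 187 × €23.25) ÷ 60 = €692.46.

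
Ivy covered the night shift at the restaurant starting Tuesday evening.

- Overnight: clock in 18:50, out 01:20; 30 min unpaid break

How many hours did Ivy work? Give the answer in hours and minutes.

Overnight: 18:50 → midnight = 5 h 10 min; midnight → 01:20 = 1 h 20 min; span 6 h 30 min; less 30 min break → 6 h 0 min

6 h 0 min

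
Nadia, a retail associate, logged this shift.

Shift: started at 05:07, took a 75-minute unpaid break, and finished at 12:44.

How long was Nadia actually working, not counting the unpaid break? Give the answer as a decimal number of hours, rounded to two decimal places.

6.37 hours

Shift: 05:07–12:44 = 7 h 37 min; less 75 min break → 6 h 22 min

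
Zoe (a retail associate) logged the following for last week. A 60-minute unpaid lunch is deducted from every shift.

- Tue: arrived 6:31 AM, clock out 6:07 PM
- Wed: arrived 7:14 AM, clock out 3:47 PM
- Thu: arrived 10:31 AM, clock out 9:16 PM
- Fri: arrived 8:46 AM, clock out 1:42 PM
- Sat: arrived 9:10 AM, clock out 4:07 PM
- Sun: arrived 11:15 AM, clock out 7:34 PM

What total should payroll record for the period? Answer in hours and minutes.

45 h 6 min

Tue: 6:31 AM–6:07 PM = 11 h 36 min; less 60 min break → 10 h 36 min
Wed: 7:14 AM–3:47 PM = 8 h 33 min; less 60 min break → 7 h 33 min
Thu: 10:31 AM–9:16 PM = 10 h 45 min; less 60 min break → 9 h 45 min
Fri: 8:46 AM–1:42 PM = 4 h 56 min; less 60 min break → 3 h 56 min
Sat: 9:10 AM–4:07 PM = 6 h 57 min; less 60 min break → 5 h 57 min
Sun: 11:15 AM–7:34 PM = 8 h 19 min; less 60 min break → 7 h 19 min
Total: 10 h 36 min + 7 h 33 min + 9 h 45 min + 3 h 56 min + 5 h 57 min + 7 h 19 min = 45 h 6 min.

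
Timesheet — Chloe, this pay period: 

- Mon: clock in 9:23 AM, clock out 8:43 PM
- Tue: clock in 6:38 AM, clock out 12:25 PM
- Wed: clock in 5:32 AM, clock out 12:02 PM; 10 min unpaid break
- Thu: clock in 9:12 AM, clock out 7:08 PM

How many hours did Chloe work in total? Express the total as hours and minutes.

Mon: 9:23 AM–8:43 PM = 11 h 20 min
Tue: 6:38 AM–12:25 PM = 5 h 47 min
Wed: 5:32 AM–12:02 PM = 6 h 30 min; less 10 min break → 6 h 20 min
Thu: 9:12 AM–7:08 PM = 9 h 56 min
Total: 11 h 20 min + 5 h 47 min + 6 h 20 min + 9 h 56 min = 33 h 23 min.

33 h 23 min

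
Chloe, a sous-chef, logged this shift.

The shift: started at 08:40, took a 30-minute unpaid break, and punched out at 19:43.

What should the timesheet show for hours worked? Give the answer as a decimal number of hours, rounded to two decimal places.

10.55 hours

The shift: 08:40–19:43 = 11 h 3 min; less 30 min break → 10 h 33 min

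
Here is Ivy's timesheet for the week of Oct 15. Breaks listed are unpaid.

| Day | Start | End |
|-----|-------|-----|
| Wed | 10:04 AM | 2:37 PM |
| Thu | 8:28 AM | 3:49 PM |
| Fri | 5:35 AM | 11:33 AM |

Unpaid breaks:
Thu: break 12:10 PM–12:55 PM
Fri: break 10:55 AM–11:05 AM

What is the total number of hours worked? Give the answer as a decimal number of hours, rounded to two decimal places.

16.95 hours

Wed: 10:04 AM–2:37 PM = 4 h 33 min
Thu: 8:28 AM–3:49 PM = 7 h 21 min; less 45 min break → 6 h 36 min
Fri: 5:35 AM–11:33 AM = 5 h 58 min; less 10 min break → 5 h 48 min
Total: 4 h 33 min + 6 h 36 min + 5 h 48 min = 16 h 57 min.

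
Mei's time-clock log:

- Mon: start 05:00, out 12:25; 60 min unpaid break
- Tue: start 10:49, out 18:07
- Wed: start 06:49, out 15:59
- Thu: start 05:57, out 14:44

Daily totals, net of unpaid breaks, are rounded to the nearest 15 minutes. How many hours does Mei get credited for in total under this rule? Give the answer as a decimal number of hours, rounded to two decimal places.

31.75 hours

Mon: 05:00–12:25 = 7 h 25 min − 60 min = 6 h 25 min → rounds to 6 h 30 min
Tue: 10:49–18:07 = 7 h 18 min → rounds to 7 h 15 min
Wed: 06:49–15:59 = 9 h 10 min → rounds to 9 h 15 min
Thu: 05:57–14:44 = 8 h 47 min → rounds to 8 h 45 min
Total credited: 31 h 45 min.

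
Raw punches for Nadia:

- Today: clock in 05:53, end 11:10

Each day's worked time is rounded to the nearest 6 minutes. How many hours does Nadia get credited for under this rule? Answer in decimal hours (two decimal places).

5.30 hours

Today: 05:53–11:10 = 5 h 17 min → rounds to 5 h 18 min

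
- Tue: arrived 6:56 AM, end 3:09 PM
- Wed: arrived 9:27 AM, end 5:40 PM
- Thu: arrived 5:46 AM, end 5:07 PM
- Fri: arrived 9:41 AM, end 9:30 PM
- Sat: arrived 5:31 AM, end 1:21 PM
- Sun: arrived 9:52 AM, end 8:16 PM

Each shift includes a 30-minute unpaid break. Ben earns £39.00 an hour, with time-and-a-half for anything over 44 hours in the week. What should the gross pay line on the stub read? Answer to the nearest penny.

£2349.75

Tue: 6:56 AM–3:09 PM = 8 h 13 min; less 30 min break → 7 h 43 min
Wed: 9:27 AM–5:40 PM = 8 h 13 min; less 30 min break → 7 h 43 min
Thu: 5:46 AM–5:07 PM = 11 h 21 min; less 30 min break → 10 h 51 min
Fri: 9:41 AM–9:30 PM = 11 h 49 min; less 30 min break → 11 h 19 min
Sat: 5:31 AM–1:21 PM = 7 h 50 min; less 30 min break → 7 h 20 min
Sun: 9:52 AM–8:16 PM = 10 h 24 min; less 30 min break → 9 h 54 min
Total worked: 54 h 50 min = 3290 min.
Regular 44 h 0 min = 2640 min at £39.00/h; overtime 10 h 50 min = 650 min at £58.50/h.
Pay = (2640 × £39.00 + 650 × £58.50) ÷ 60 = £2349.75.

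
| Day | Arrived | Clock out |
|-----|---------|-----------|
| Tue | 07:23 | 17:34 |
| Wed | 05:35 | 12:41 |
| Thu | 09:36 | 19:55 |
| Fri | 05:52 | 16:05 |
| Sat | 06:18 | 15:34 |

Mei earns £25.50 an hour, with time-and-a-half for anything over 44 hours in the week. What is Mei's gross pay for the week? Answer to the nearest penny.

Tue: 07:23–17:34 = 10 h 11 min
Wed: 05:35–12:41 = 7 h 6 min
Thu: 09:36–19:55 = 10 h 19 min
Fri: 05:52–16:05 = 10 h 13 min
Sat: 06:18–15:34 = 9 h 16 min
Total worked: 47 h 5 min = 2825 min.
Regular 44 h 0 min = 2640 min at £25.50/h; overtime 3 h 5 min = 185 min at £38.25/h.
Pay = (2640 × £25.50 + 185 × £38.25) ÷ 60 = £1239.94.

£1239.94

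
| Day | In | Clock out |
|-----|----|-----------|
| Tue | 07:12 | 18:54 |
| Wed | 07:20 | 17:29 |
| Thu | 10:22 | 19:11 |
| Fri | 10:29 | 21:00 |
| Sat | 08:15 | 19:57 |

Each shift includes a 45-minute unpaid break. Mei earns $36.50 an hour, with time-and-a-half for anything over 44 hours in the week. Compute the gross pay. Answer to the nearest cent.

Tue: 07:12–18:54 = 11 h 42 min; less 45 min break → 10 h 57 min
Wed: 07:20–17:29 = 10 h 9 min; less 45 min break → 9 h 24 min
Thu: 10:22–19:11 = 8 h 49 min; less 45 min break → 8 h 4 min
Fri: 10:29–21:00 = 10 h 31 min; less 45 min break → 9 h 46 min
Sat: 08:15–19:57 = 11 h 42 min; less 45 min break → 10 h 57 min
Total worked: 49 h 8 min = 2948 min.
Regular 44 h 0 min = 2640 min at $36.50/h; overtime 5 h 8 min = 308 min at $54.75/h.
Pay = (2640 × $36.50 + 308 × $54.75) ÷ 60 = $1887.05.

$1887.05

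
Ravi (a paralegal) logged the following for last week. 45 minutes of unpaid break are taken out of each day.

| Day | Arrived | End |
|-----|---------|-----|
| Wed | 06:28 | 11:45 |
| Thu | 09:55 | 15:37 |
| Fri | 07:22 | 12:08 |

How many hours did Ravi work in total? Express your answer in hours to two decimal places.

13.50 hours

Wed: 06:28–11:45 = 5 h 17 min; less 45 min break → 4 h 32 min
Thu: 09:55–15:37 = 5 h 42 min; less 45 min break → 4 h 57 min
Fri: 07:22–12:08 = 4 h 46 min; less 45 min break → 4 h 1 min
Total: 4 h 32 min + 4 h 57 min + 4 h 1 min = 13 h 30 min.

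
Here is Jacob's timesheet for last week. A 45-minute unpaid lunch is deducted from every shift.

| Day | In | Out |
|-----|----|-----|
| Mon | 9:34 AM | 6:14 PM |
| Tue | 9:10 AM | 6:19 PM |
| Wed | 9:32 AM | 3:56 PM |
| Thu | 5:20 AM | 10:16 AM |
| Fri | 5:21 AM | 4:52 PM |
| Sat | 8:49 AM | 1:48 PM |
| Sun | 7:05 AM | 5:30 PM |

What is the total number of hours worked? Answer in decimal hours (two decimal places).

Mon: 9:34 AM–6:14 PM = 8 h 40 min; less 45 min break → 7 h 55 min
Tue: 9:10 AM–6:19 PM = 9 h 9 min; less 45 min break → 8 h 24 min
Wed: 9:32 AM–3:56 PM = 6 h 24 min; less 45 min break → 5 h 39 min
Thu: 5:20 AM–10:16 AM = 4 h 56 min; less 45 min break → 4 h 11 min
Fri: 5:21 AM–4:52 PM = 11 h 31 min; less 45 min break → 10 h 46 min
Sat: 8:49 AM–1:48 PM = 4 h 59 min; less 45 min break → 4 h 14 min
Sun: 7:05 AM–5:30 PM = 10 h 25 min; less 45 min break → 9 h 40 min
Total: 7 h 55 min + 8 h 24 min + 5 h 39 min + 4 h 11 min + 10 h 46 min + 4 h 14 min + 9 h 40 min = 50 h 49 min.

50.82 hours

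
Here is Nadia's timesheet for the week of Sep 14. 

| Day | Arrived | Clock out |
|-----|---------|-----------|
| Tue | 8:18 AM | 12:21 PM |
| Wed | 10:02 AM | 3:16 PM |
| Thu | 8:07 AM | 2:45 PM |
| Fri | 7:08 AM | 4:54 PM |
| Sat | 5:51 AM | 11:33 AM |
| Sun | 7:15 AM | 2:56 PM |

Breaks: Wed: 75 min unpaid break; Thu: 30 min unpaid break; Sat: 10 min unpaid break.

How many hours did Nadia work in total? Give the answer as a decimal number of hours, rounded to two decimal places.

Tue: 8:18 AM–12:21 PM = 4 h 3 min
Wed: 10:02 AM–3:16 PM = 5 h 14 min; less 75 min break → 3 h 59 min
Thu: 8:07 AM–2:45 PM = 6 h 38 min; less 30 min break → 6 h 8 min
Fri: 7:08 AM–4:54 PM = 9 h 46 min
Sat: 5:51 AM–11:33 AM = 5 h 42 min; less 10 min break → 5 h 32 min
Sun: 7:15 AM–2:56 PM = 7 h 41 min
Total: 4 h 3 min + 3 h 59 min + 6 h 8 min + 9 h 46 min + 5 h 32 min + 7 h 41 min = 37 h 9 min.

37.15 hours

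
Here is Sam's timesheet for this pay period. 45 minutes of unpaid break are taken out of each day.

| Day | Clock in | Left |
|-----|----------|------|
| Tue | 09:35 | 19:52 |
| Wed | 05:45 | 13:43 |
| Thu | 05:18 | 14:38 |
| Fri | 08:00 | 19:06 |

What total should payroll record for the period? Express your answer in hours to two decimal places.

35.68 hours

Tue: 09:35–19:52 = 10 h 17 min; less 45 min break → 9 h 32 min
Wed: 05:45–13:43 = 7 h 58 min; less 45 min break → 7 h 13 min
Thu: 05:18–14:38 = 9 h 20 min; less 45 min break → 8 h 35 min
Fri: 08:00–19:06 = 11 h 6 min; less 45 min break → 10 h 21 min
Total: 9 h 32 min + 7 h 13 min + 8 h 35 min + 10 h 21 min = 35 h 41 min.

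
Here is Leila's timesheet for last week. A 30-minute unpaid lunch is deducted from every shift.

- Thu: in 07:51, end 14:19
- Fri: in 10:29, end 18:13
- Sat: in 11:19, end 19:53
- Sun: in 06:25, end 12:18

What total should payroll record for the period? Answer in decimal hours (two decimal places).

26.65 hours

Thu: 07:51–14:19 = 6 h 28 min; less 30 min break → 5 h 58 min
Fri: 10:29–18:13 = 7 h 44 min; less 30 min break → 7 h 14 min
Sat: 11:19–19:53 = 8 h 34 min; less 30 min break → 8 h 4 min
Sun: 06:25–12:18 = 5 h 53 min; less 30 min break → 5 h 23 min
Total: 5 h 58 min + 7 h 14 min + 8 h 4 min + 5 h 23 min = 26 h 39 min.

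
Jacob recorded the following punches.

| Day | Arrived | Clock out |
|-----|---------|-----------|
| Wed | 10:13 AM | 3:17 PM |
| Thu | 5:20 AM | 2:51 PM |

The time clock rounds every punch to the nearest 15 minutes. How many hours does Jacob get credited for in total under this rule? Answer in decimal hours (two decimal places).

14.50 hours

Wed: in 10:13 AM→10:15 AM, out 3:17 PM→3:15 PM; 5 h 0 min
Thu: in 5:20 AM→5:15 AM, out 2:51 PM→2:45 PM; 9 h 30 min
Total credited: 14 h 30 min.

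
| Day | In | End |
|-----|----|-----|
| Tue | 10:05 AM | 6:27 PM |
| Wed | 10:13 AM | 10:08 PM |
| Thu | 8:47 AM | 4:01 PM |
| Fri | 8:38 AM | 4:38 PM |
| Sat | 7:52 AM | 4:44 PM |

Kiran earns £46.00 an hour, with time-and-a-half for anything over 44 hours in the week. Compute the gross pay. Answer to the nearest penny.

Tue: 10:05 AM–6:27 PM = 8 h 22 min
Wed: 10:13 AM–10:08 PM = 11 h 55 min
Thu: 8:47 AM–4:01 PM = 7 h 14 min
Fri: 8:38 AM–4:38 PM = 8 h 0 min
Sat: 7:52 AM–4:44 PM = 8 h 52 min
Total worked: 44 h 23 min = 2663 min.
Regular 44 h 0 min = 2640 min at £46.00/h; overtime 0 h 23 min = 23 min at £69.00/h.
Pay = (2640 × £46.00 + 23 × £69.00) ÷ 60 = £2050.45.

£2050.45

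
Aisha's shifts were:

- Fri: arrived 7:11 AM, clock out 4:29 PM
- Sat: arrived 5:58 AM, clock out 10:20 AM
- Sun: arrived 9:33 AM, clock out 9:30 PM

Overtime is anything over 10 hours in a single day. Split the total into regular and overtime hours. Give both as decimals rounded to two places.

Fri: 7:11 AM–4:29 PM = 9 h 18 min
Sat: 5:58 AM–10:20 AM = 4 h 22 min
Sun: 9:33 AM–9:30 PM = 11 h 57 min
Fri reg 9 h 18 min / OT 0 h 0 min; Sat reg 4 h 22 min / OT 0 h 0 min; Sun reg 10 h 0 min / OT 1 h 57 min.
Totals: regular 23 h 40 min, overtime 1 h 57 min.

Regular 23.67 hours, overtime 1.95 hours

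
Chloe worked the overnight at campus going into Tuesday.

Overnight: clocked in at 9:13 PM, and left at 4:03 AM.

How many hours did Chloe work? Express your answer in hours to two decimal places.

Overnight: 9:13 PM → midnight = 2 h 47 min; midnight → 4:03 AM = 4 h 3 min; span 6 h 50 min

6.83 hours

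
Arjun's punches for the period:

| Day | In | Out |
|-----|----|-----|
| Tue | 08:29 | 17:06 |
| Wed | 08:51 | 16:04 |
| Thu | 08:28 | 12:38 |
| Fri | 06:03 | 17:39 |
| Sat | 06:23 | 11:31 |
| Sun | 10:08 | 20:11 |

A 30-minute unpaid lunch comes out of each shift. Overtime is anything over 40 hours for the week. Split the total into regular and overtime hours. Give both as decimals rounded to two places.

Tue: 08:29–17:06 = 8 h 37 min; less 30 min break → 8 h 7 min
Wed: 08:51–16:04 = 7 h 13 min; less 30 min break → 6 h 43 min
Thu: 08:28–12:38 = 4 h 10 min; less 30 min break → 3 h 40 min
Fri: 06:03–17:39 = 11 h 36 min; less 30 min break → 11 h 6 min
Sat: 06:23–11:31 = 5 h 8 min; less 30 min break → 4 h 38 min
Sun: 10:08–20:11 = 10 h 3 min; less 30 min break → 9 h 33 min
Total worked: 43 h 47 min = 43.78 h.
Threshold 40 h → overtime 3 h 47 min, regular 40 h 0 min.

Regular 40.00 hours, overtime 3.78 hours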